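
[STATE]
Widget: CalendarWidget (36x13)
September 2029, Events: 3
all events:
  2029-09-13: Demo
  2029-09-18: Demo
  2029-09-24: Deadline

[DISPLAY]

           September 2029           
Mo Tu We Th Fr Sa Su                
                1  2                
 3  4  5  6  7  8  9                
10 11 12 13* 14 15 16               
17 18* 19 20 21 22 23               
24* 25 26 27 28 29 30               
                                    
                                    
                                    
                                    
                                    
                                    


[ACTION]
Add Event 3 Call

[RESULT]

           September 2029           
Mo Tu We Th Fr Sa Su                
                1  2                
 3*  4  5  6  7  8  9               
10 11 12 13* 14 15 16               
17 18* 19 20 21 22 23               
24* 25 26 27 28 29 30               
                                    
                                    
                                    
                                    
                                    
                                    


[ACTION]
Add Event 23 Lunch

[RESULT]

           September 2029           
Mo Tu We Th Fr Sa Su                
                1  2                
 3*  4  5  6  7  8  9               
10 11 12 13* 14 15 16               
17 18* 19 20 21 22 23*              
24* 25 26 27 28 29 30               
                                    
                                    
                                    
                                    
                                    
                                    


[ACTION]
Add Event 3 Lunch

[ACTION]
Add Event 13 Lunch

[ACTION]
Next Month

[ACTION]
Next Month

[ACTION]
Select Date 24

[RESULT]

           November 2029            
Mo Tu We Th Fr Sa Su                
          1  2  3  4                
 5  6  7  8  9 10 11                
12 13 14 15 16 17 18                
19 20 21 22 23 [24] 25              
26 27 28 29 30                      
                                    
                                    
                                    
                                    
                                    
                                    


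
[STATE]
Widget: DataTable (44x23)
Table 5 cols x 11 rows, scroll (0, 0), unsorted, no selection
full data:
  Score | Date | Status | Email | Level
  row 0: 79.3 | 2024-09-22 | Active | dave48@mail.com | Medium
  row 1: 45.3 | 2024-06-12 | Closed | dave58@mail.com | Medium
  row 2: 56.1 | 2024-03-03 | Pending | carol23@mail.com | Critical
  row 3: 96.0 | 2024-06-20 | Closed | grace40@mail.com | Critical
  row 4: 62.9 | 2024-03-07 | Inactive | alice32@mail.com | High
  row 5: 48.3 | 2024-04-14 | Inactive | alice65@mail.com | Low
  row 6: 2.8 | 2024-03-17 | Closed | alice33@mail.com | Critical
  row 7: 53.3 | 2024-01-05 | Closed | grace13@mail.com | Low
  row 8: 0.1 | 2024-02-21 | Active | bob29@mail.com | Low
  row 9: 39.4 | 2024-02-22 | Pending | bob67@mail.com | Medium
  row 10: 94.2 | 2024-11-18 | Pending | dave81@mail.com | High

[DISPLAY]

Score│Date      │Status  │Email           │L
─────┼──────────┼────────┼────────────────┼─
79.3 │2024-09-22│Active  │dave48@mail.com │M
45.3 │2024-06-12│Closed  │dave58@mail.com │M
56.1 │2024-03-03│Pending │carol23@mail.com│C
96.0 │2024-06-20│Closed  │grace40@mail.com│C
62.9 │2024-03-07│Inactive│alice32@mail.com│H
48.3 │2024-04-14│Inactive│alice65@mail.com│L
2.8  │2024-03-17│Closed  │alice33@mail.com│C
53.3 │2024-01-05│Closed  │grace13@mail.com│L
0.1  │2024-02-21│Active  │bob29@mail.com  │L
39.4 │2024-02-22│Pending │bob67@mail.com  │M
94.2 │2024-11-18│Pending │dave81@mail.com │H
                                            
                                            
                                            
                                            
                                            
                                            
                                            
                                            
                                            
                                            


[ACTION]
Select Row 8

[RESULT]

Score│Date      │Status  │Email           │L
─────┼──────────┼────────┼────────────────┼─
79.3 │2024-09-22│Active  │dave48@mail.com │M
45.3 │2024-06-12│Closed  │dave58@mail.com │M
56.1 │2024-03-03│Pending │carol23@mail.com│C
96.0 │2024-06-20│Closed  │grace40@mail.com│C
62.9 │2024-03-07│Inactive│alice32@mail.com│H
48.3 │2024-04-14│Inactive│alice65@mail.com│L
2.8  │2024-03-17│Closed  │alice33@mail.com│C
53.3 │2024-01-05│Closed  │grace13@mail.com│L
>.1  │2024-02-21│Active  │bob29@mail.com  │L
39.4 │2024-02-22│Pending │bob67@mail.com  │M
94.2 │2024-11-18│Pending │dave81@mail.com │H
                                            
                                            
                                            
                                            
                                            
                                            
                                            
                                            
                                            
                                            


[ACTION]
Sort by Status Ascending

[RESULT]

Score│Date      │Status ▲│Email           │L
─────┼──────────┼────────┼────────────────┼─
79.3 │2024-09-22│Active  │dave48@mail.com │M
0.1  │2024-02-21│Active  │bob29@mail.com  │L
45.3 │2024-06-12│Closed  │dave58@mail.com │M
96.0 │2024-06-20│Closed  │grace40@mail.com│C
2.8  │2024-03-17│Closed  │alice33@mail.com│C
53.3 │2024-01-05│Closed  │grace13@mail.com│L
62.9 │2024-03-07│Inactive│alice32@mail.com│H
48.3 │2024-04-14│Inactive│alice65@mail.com│L
>6.1 │2024-03-03│Pending │carol23@mail.com│C
39.4 │2024-02-22│Pending │bob67@mail.com  │M
94.2 │2024-11-18│Pending │dave81@mail.com │H
                                            
                                            
                                            
                                            
                                            
                                            
                                            
                                            
                                            
                                            


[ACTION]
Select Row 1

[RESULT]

Score│Date      │Status ▲│Email           │L
─────┼──────────┼────────┼────────────────┼─
79.3 │2024-09-22│Active  │dave48@mail.com │M
>.1  │2024-02-21│Active  │bob29@mail.com  │L
45.3 │2024-06-12│Closed  │dave58@mail.com │M
96.0 │2024-06-20│Closed  │grace40@mail.com│C
2.8  │2024-03-17│Closed  │alice33@mail.com│C
53.3 │2024-01-05│Closed  │grace13@mail.com│L
62.9 │2024-03-07│Inactive│alice32@mail.com│H
48.3 │2024-04-14│Inactive│alice65@mail.com│L
56.1 │2024-03-03│Pending │carol23@mail.com│C
39.4 │2024-02-22│Pending │bob67@mail.com  │M
94.2 │2024-11-18│Pending │dave81@mail.com │H
                                            
                                            
                                            
                                            
                                            
                                            
                                            
                                            
                                            
                                            


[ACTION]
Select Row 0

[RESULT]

Score│Date      │Status ▲│Email           │L
─────┼──────────┼────────┼────────────────┼─
>9.3 │2024-09-22│Active  │dave48@mail.com │M
0.1  │2024-02-21│Active  │bob29@mail.com  │L
45.3 │2024-06-12│Closed  │dave58@mail.com │M
96.0 │2024-06-20│Closed  │grace40@mail.com│C
2.8  │2024-03-17│Closed  │alice33@mail.com│C
53.3 │2024-01-05│Closed  │grace13@mail.com│L
62.9 │2024-03-07│Inactive│alice32@mail.com│H
48.3 │2024-04-14│Inactive│alice65@mail.com│L
56.1 │2024-03-03│Pending │carol23@mail.com│C
39.4 │2024-02-22│Pending │bob67@mail.com  │M
94.2 │2024-11-18│Pending │dave81@mail.com │H
                                            
                                            
                                            
                                            
                                            
                                            
                                            
                                            
                                            
                                            


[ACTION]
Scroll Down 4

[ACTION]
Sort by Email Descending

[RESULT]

Score│Date      │Status  │Email          ▼│L
─────┼──────────┼────────┼────────────────┼─
>6.0 │2024-06-20│Closed  │grace40@mail.com│C
53.3 │2024-01-05│Closed  │grace13@mail.com│L
94.2 │2024-11-18│Pending │dave81@mail.com │H
45.3 │2024-06-12│Closed  │dave58@mail.com │M
79.3 │2024-09-22│Active  │dave48@mail.com │M
56.1 │2024-03-03│Pending │carol23@mail.com│C
39.4 │2024-02-22│Pending │bob67@mail.com  │M
0.1  │2024-02-21│Active  │bob29@mail.com  │L
48.3 │2024-04-14│Inactive│alice65@mail.com│L
2.8  │2024-03-17│Closed  │alice33@mail.com│C
62.9 │2024-03-07│Inactive│alice32@mail.com│H
                                            
                                            
                                            
                                            
                                            
                                            
                                            
                                            
                                            
                                            


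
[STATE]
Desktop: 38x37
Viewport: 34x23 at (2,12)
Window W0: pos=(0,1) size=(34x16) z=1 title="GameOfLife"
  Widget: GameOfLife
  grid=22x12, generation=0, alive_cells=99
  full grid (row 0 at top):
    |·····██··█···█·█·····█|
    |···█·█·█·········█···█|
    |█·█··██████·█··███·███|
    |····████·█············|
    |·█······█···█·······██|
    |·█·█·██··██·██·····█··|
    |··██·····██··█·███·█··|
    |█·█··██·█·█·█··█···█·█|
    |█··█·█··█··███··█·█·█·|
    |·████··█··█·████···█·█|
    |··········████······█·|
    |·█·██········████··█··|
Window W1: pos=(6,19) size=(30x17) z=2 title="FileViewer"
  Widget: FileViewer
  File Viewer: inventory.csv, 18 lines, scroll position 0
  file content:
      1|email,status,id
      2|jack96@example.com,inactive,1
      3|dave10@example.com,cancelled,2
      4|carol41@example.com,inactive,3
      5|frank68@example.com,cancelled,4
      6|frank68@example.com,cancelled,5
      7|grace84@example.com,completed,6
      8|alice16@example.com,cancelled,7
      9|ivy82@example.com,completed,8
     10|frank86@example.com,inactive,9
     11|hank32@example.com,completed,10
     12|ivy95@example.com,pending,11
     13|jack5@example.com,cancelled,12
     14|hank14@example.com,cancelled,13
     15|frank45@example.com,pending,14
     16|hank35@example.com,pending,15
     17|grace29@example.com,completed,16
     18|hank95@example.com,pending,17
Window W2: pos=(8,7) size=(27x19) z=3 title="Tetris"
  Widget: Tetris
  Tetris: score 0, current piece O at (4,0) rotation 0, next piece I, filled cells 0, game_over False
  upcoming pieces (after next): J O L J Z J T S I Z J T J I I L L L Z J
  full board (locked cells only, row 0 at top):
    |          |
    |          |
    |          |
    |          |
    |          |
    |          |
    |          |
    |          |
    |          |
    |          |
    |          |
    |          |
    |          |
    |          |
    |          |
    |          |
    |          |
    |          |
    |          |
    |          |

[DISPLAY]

·█··██┃          │              ┃ 
··█·█·┃          │              ┃ 
████··┃          │              ┃ 
······┃          │              ┃ 
━━━━━━┃          │Score:        ┃ 
      ┃          │0             ┃ 
      ┃          │              ┃ 
    ┏━┃          │              ┃┓
    ┃ ┃          │              ┃┃
    ┠─┃          │              ┃┨
    ┃e┃          │              ┃┃
    ┃j┃          │              ┃┃
    ┃d┃          │              ┃┃
    ┃c┗━━━━━━━━━━━━━━━━━━━━━━━━━┛┃
    ┃frank68@example.com,cancell░┃
    ┃frank68@example.com,cancell░┃
    ┃grace84@example.com,complet░┃
    ┃alice16@example.com,cancell░┃
    ┃ivy82@example.com,completed░┃
    ┃frank86@example.com,inactiv░┃
    ┃hank32@example.com,complete░┃
    ┃ivy95@example.com,pending,1░┃
    ┃jack5@example.com,cancelled▼┃


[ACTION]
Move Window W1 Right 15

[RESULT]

·█··██┃          │              ┃ 
··█·█·┃          │              ┃ 
████··┃          │              ┃ 
······┃          │              ┃ 
━━━━━━┃          │Score:        ┃ 
      ┃          │0             ┃ 
      ┃          │              ┃ 
      ┃          │              ┃━
      ┃          │              ┃ 
      ┃          │              ┃─
      ┃          │              ┃ 
      ┃          │              ┃e
      ┃          │              ┃e
      ┗━━━━━━━━━━━━━━━━━━━━━━━━━┛v
      ┃frank68@example.com,cancell
      ┃frank68@example.com,cancell
      ┃grace84@example.com,complet
      ┃alice16@example.com,cancell
      ┃ivy82@example.com,completed
      ┃frank86@example.com,inactiv
      ┃hank32@example.com,complete
      ┃ivy95@example.com,pending,1
      ┃jack5@example.com,cancelled


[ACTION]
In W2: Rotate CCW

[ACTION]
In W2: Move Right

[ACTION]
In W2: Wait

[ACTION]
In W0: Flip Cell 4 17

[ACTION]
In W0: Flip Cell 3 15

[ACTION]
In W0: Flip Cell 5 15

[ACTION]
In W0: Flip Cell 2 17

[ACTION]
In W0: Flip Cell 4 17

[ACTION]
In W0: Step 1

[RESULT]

·█··██┃          │              ┃ 
····█·┃          │              ┃ 
████··┃          │              ┃ 
█·····┃          │              ┃ 
━━━━━━┃          │Score:        ┃ 
      ┃          │0             ┃ 
      ┃          │              ┃ 
      ┃          │              ┃━
      ┃          │              ┃ 
      ┃          │              ┃─
      ┃          │              ┃ 
      ┃          │              ┃e
      ┃          │              ┃e
      ┗━━━━━━━━━━━━━━━━━━━━━━━━━┛v
      ┃frank68@example.com,cancell
      ┃frank68@example.com,cancell
      ┃grace84@example.com,complet
      ┃alice16@example.com,cancell
      ┃ivy82@example.com,completed
      ┃frank86@example.com,inactiv
      ┃hank32@example.com,complete
      ┃ivy95@example.com,pending,1
      ┃jack5@example.com,cancelled


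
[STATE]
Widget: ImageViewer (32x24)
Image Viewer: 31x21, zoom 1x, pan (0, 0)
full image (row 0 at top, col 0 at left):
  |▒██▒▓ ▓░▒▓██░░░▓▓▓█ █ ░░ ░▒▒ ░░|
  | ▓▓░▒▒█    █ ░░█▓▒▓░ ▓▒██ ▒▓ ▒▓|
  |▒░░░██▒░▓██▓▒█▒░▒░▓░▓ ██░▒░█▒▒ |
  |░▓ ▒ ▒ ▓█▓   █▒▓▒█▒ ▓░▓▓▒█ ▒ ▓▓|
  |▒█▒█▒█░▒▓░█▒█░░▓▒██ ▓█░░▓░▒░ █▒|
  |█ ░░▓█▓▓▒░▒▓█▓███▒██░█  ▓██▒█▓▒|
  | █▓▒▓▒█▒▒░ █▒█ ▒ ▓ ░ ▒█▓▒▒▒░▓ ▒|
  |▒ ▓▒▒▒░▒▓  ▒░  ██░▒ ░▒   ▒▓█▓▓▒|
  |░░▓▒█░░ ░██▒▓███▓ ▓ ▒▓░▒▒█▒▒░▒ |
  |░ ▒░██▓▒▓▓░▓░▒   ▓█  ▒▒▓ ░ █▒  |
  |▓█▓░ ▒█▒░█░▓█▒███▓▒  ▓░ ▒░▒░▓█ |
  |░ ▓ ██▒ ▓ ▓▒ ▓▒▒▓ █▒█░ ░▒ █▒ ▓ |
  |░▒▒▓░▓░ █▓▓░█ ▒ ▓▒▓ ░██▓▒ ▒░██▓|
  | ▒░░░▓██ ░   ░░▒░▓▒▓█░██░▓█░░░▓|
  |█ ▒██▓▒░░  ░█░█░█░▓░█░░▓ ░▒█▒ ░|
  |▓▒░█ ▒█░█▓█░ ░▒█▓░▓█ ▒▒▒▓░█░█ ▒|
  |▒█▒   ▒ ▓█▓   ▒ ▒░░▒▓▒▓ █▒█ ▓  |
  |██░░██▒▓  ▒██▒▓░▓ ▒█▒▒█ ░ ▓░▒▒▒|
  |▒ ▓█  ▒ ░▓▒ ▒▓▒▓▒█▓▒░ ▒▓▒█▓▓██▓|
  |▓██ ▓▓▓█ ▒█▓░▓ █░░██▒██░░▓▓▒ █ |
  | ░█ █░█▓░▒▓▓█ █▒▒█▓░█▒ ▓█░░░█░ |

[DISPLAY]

▒██▒▓ ▓░▒▓██░░░▓▓▓█ █ ░░ ░▒▒ ░░ 
 ▓▓░▒▒█    █ ░░█▓▒▓░ ▓▒██ ▒▓ ▒▓ 
▒░░░██▒░▓██▓▒█▒░▒░▓░▓ ██░▒░█▒▒  
░▓ ▒ ▒ ▓█▓   █▒▓▒█▒ ▓░▓▓▒█ ▒ ▓▓ 
▒█▒█▒█░▒▓░█▒█░░▓▒██ ▓█░░▓░▒░ █▒ 
█ ░░▓█▓▓▒░▒▓█▓███▒██░█  ▓██▒█▓▒ 
 █▓▒▓▒█▒▒░ █▒█ ▒ ▓ ░ ▒█▓▒▒▒░▓ ▒ 
▒ ▓▒▒▒░▒▓  ▒░  ██░▒ ░▒   ▒▓█▓▓▒ 
░░▓▒█░░ ░██▒▓███▓ ▓ ▒▓░▒▒█▒▒░▒  
░ ▒░██▓▒▓▓░▓░▒   ▓█  ▒▒▓ ░ █▒   
▓█▓░ ▒█▒░█░▓█▒███▓▒  ▓░ ▒░▒░▓█  
░ ▓ ██▒ ▓ ▓▒ ▓▒▒▓ █▒█░ ░▒ █▒ ▓  
░▒▒▓░▓░ █▓▓░█ ▒ ▓▒▓ ░██▓▒ ▒░██▓ 
 ▒░░░▓██ ░   ░░▒░▓▒▓█░██░▓█░░░▓ 
█ ▒██▓▒░░  ░█░█░█░▓░█░░▓ ░▒█▒ ░ 
▓▒░█ ▒█░█▓█░ ░▒█▓░▓█ ▒▒▒▓░█░█ ▒ 
▒█▒   ▒ ▓█▓   ▒ ▒░░▒▓▒▓ █▒█ ▓   
██░░██▒▓  ▒██▒▓░▓ ▒█▒▒█ ░ ▓░▒▒▒ 
▒ ▓█  ▒ ░▓▒ ▒▓▒▓▒█▓▒░ ▒▓▒█▓▓██▓ 
▓██ ▓▓▓█ ▒█▓░▓ █░░██▒██░░▓▓▒ █  
 ░█ █░█▓░▒▓▓█ █▒▒█▓░█▒ ▓█░░░█░  
                                
                                
                                


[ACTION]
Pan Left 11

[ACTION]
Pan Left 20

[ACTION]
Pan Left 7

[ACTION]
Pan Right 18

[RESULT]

█ █ ░░ ░▒▒ ░░                   
▓░ ▓▒██ ▒▓ ▒▓                   
▓░▓ ██░▒░█▒▒                    
▒ ▓░▓▓▒█ ▒ ▓▓                   
█ ▓█░░▓░▒░ █▒                   
██░█  ▓██▒█▓▒                   
 ░ ▒█▓▒▒▒░▓ ▒                   
▒ ░▒   ▒▓█▓▓▒                   
▓ ▒▓░▒▒█▒▒░▒                    
█  ▒▒▓ ░ █▒                     
▒  ▓░ ▒░▒░▓█                    
█▒█░ ░▒ █▒ ▓                    
▓ ░██▓▒ ▒░██▓                   
▒▓█░██░▓█░░░▓                   
▓░█░░▓ ░▒█▒ ░                   
▓█ ▒▒▒▓░█░█ ▒                   
░▒▓▒▓ █▒█ ▓                     
▒█▒▒█ ░ ▓░▒▒▒                   
▓▒░ ▒▓▒█▓▓██▓                   
██▒██░░▓▓▒ █                    
▓░█▒ ▓█░░░█░                    
                                
                                
                                


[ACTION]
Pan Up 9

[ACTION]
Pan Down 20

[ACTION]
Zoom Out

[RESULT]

▓░█▒ ▓█░░░█░                    
                                
                                
                                
                                
                                
                                
                                
                                
                                
                                
                                
                                
                                
                                
                                
                                
                                
                                
                                
                                
                                
                                
                                


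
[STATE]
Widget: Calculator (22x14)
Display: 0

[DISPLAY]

                     0
┌───┬───┬───┬───┐     
│ 7 │ 8 │ 9 │ ÷ │     
├───┼───┼───┼───┤     
│ 4 │ 5 │ 6 │ × │     
├───┼───┼───┼───┤     
│ 1 │ 2 │ 3 │ - │     
├───┼───┼───┼───┤     
│ 0 │ . │ = │ + │     
├───┼───┼───┼───┤     
│ C │ MC│ MR│ M+│     
└───┴───┴───┴───┘     
                      
                      


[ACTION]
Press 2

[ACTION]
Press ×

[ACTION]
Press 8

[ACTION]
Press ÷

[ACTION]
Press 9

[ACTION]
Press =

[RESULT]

           1.777777778
┌───┬───┬───┬───┐     
│ 7 │ 8 │ 9 │ ÷ │     
├───┼───┼───┼───┤     
│ 4 │ 5 │ 6 │ × │     
├───┼───┼───┼───┤     
│ 1 │ 2 │ 3 │ - │     
├───┼───┼───┼───┤     
│ 0 │ . │ = │ + │     
├───┼───┼───┼───┤     
│ C │ MC│ MR│ M+│     
└───┴───┴───┴───┘     
                      
                      


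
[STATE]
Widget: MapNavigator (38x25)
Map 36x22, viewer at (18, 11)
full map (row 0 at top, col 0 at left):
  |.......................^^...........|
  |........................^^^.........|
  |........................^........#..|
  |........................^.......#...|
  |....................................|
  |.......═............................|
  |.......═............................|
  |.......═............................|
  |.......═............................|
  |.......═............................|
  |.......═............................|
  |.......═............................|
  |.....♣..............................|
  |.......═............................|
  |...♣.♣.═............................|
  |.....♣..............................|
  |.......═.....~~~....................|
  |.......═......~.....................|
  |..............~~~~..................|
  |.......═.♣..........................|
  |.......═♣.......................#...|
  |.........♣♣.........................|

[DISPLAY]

                                      
 .......................^^........... 
 ........................^^^......... 
 ........................^........#.. 
 ........................^.......#... 
 .................................... 
 .......═............................ 
 .......═............................ 
 .......═............................ 
 .......═............................ 
 .......═............................ 
 .......═............................ 
 .......═..........@................. 
 .....♣.............................. 
 .......═............................ 
 ...♣.♣.═............................ 
 .....♣.............................. 
 .......═.....~~~.................... 
 .......═......~..................... 
 ..............~~~~.................. 
 .......═.♣.......................... 
 .......═♣.......................#... 
 .........♣♣......................... 
                                      
                                      


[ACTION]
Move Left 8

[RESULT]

                                      
         .......................^^....
         ........................^^^..
         ........................^....
         ........................^....
         .............................
         .......═.....................
         .......═.....................
         .......═.....................
         .......═.....................
         .......═.....................
         .......═.....................
         .......═..@..................
         .....♣.......................
         .......═.....................
         ...♣.♣.═.....................
         .....♣.......................
         .......═.....~~~.............
         .......═......~..............
         ..............~~~~...........
         .......═.♣...................
         .......═♣....................
         .........♣♣..................
                                      
                                      


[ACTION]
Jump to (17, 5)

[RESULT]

                                      
                                      
                                      
                                      
                                      
                                      
                                      
  .......................^^...........
  ........................^^^.........
  ........................^........#..
  ........................^.......#...
  ....................................
  .......═.........@..................
  .......═............................
  .......═............................
  .......═............................
  .......═............................
  .......═............................
  .......═............................
  .....♣..............................
  .......═............................
  ...♣.♣.═............................
  .....♣..............................
  .......═.....~~~....................
  .......═......~.....................


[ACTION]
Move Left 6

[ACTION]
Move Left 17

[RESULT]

                                      
                                      
                                      
                                      
                                      
                                      
                                      
                   ...................
                   ...................
                   ...................
                   ...................
                   ...................
                   @......═...........
                   .......═...........
                   .......═...........
                   .......═...........
                   .......═...........
                   .......═...........
                   .......═...........
                   .....♣.............
                   .......═...........
                   ...♣.♣.═...........
                   .....♣.............
                   .......═.....~~~...
                   .......═......~....


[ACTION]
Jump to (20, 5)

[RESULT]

                                      
                                      
                                      
                                      
                                      
                                      
                                      
......................^^...........   
.......................^^^.........   
.......................^........#..   
.......................^.......#...   
...................................   
......═............@...............   
......═............................   
......═............................   
......═............................   
......═............................   
......═............................   
......═............................   
....♣..............................   
......═............................   
..♣.♣.═............................   
....♣..............................   
......═.....~~~....................   
......═......~.....................   


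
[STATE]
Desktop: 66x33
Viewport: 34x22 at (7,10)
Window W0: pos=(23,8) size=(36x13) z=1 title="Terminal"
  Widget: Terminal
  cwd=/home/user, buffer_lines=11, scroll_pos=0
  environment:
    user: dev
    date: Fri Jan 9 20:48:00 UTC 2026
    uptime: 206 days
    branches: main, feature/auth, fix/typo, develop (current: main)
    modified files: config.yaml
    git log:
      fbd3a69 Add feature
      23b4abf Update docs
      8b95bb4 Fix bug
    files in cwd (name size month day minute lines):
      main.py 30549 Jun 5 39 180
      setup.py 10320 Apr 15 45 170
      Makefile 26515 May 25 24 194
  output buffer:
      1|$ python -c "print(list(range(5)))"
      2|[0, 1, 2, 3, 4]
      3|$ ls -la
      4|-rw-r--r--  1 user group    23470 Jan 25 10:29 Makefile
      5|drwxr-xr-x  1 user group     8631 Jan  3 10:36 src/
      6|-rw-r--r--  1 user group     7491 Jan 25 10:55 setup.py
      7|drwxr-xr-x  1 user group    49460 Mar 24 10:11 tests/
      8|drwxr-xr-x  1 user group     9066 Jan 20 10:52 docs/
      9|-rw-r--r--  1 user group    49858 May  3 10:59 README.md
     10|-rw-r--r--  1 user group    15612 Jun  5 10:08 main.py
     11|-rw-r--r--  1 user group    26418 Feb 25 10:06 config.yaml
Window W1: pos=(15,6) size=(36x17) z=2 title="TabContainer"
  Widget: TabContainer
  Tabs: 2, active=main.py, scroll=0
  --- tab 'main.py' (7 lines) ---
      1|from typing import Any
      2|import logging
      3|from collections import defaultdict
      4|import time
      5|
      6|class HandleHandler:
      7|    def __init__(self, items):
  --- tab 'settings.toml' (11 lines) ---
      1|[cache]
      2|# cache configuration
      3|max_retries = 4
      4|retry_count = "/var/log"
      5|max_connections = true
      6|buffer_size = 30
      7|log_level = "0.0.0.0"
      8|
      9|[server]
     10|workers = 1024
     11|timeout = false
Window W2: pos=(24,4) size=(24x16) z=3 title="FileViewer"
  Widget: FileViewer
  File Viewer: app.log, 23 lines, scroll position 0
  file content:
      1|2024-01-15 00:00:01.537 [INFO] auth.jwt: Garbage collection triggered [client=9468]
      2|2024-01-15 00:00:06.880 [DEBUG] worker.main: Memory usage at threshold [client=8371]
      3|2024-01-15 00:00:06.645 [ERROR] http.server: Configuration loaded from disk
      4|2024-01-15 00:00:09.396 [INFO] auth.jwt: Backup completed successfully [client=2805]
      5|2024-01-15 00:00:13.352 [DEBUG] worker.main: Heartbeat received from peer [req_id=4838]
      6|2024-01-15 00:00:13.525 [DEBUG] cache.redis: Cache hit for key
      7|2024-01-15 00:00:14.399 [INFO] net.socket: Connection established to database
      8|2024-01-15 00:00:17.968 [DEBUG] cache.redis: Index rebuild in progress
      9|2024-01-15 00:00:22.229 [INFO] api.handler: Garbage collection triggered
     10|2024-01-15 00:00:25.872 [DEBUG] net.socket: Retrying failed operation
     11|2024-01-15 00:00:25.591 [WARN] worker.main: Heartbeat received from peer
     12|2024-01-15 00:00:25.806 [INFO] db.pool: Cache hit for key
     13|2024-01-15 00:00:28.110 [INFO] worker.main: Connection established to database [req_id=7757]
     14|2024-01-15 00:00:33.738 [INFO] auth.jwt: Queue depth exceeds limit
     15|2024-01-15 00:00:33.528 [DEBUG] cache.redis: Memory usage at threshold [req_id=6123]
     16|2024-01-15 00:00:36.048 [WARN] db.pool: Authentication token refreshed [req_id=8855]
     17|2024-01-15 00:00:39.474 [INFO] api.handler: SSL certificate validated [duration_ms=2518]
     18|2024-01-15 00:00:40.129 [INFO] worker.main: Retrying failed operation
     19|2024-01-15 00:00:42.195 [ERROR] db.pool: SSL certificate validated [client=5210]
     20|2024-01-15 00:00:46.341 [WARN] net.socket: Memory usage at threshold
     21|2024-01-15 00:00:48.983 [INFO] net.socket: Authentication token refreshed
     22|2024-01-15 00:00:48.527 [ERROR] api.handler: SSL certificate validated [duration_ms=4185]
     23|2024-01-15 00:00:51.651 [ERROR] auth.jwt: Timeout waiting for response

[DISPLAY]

        ┃────────┃2024-01-15 00:00
        ┃from typ┃2024-01-15 00:00
        ┃import l┃2024-01-15 00:00
        ┃from col┃2024-01-15 00:00
        ┃import t┃2024-01-15 00:00
        ┃        ┃2024-01-15 00:00
        ┃class Ha┃2024-01-15 00:00
        ┃    def ┃2024-01-15 00:00
        ┃        ┃2024-01-15 00:00
        ┃        ┗━━━━━━━━━━━━━━━━
        ┃                         
        ┃                         
        ┗━━━━━━━━━━━━━━━━━━━━━━━━━
                                  
                                  
                                  
                                  
                                  
                                  
                                  
                                  
                                  


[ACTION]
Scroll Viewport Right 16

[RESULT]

─┃2024-01-15 00:00:09.3░┃──┃──────
p┃2024-01-15 00:00:13.3░┃  ┃ge(5))
l┃2024-01-15 00:00:13.5░┃  ┃      
l┃2024-01-15 00:00:14.3░┃ic┃      
t┃2024-01-15 00:00:17.9░┃  ┃ 23470
 ┃2024-01-15 00:00:22.2░┃  ┃  8631
a┃2024-01-15 00:00:25.8░┃  ┃  7491
 ┃2024-01-15 00:00:25.5░┃  ┃ 49460
 ┃2024-01-15 00:00:25.8▼┃  ┃  9066
 ┗━━━━━━━━━━━━━━━━━━━━━━┛  ┃ 49858
                           ┃━━━━━━
                           ┃      
━━━━━━━━━━━━━━━━━━━━━━━━━━━┛      
                                  
                                  
                                  
                                  
                                  
                                  
                                  
                                  
                                  


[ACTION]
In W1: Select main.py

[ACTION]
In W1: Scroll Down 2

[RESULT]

─┃2024-01-15 00:00:09.3░┃──┃──────
l┃2024-01-15 00:00:13.3░┃ic┃ge(5))
t┃2024-01-15 00:00:13.5░┃  ┃      
 ┃2024-01-15 00:00:14.3░┃  ┃      
a┃2024-01-15 00:00:17.9░┃  ┃ 23470
 ┃2024-01-15 00:00:22.2░┃  ┃  8631
 ┃2024-01-15 00:00:25.8░┃  ┃  7491
 ┃2024-01-15 00:00:25.5░┃  ┃ 49460
 ┃2024-01-15 00:00:25.8▼┃  ┃  9066
 ┗━━━━━━━━━━━━━━━━━━━━━━┛  ┃ 49858
                           ┃━━━━━━
                           ┃      
━━━━━━━━━━━━━━━━━━━━━━━━━━━┛      
                                  
                                  
                                  
                                  
                                  
                                  
                                  
                                  
                                  


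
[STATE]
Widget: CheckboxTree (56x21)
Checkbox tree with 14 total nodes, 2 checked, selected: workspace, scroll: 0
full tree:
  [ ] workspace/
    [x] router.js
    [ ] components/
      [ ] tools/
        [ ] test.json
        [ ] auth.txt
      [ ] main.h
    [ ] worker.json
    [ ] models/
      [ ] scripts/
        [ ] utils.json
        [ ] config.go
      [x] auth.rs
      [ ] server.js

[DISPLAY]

>[-] workspace/                                         
   [x] router.js                                        
   [ ] components/                                      
     [ ] tools/                                         
       [ ] test.json                                    
       [ ] auth.txt                                     
     [ ] main.h                                         
   [ ] worker.json                                      
   [-] models/                                          
     [ ] scripts/                                       
       [ ] utils.json                                   
       [ ] config.go                                    
     [x] auth.rs                                        
     [ ] server.js                                      
                                                        
                                                        
                                                        
                                                        
                                                        
                                                        
                                                        


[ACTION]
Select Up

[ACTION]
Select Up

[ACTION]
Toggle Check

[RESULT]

>[x] workspace/                                         
   [x] router.js                                        
   [x] components/                                      
     [x] tools/                                         
       [x] test.json                                    
       [x] auth.txt                                     
     [x] main.h                                         
   [x] worker.json                                      
   [x] models/                                          
     [x] scripts/                                       
       [x] utils.json                                   
       [x] config.go                                    
     [x] auth.rs                                        
     [x] server.js                                      
                                                        
                                                        
                                                        
                                                        
                                                        
                                                        
                                                        


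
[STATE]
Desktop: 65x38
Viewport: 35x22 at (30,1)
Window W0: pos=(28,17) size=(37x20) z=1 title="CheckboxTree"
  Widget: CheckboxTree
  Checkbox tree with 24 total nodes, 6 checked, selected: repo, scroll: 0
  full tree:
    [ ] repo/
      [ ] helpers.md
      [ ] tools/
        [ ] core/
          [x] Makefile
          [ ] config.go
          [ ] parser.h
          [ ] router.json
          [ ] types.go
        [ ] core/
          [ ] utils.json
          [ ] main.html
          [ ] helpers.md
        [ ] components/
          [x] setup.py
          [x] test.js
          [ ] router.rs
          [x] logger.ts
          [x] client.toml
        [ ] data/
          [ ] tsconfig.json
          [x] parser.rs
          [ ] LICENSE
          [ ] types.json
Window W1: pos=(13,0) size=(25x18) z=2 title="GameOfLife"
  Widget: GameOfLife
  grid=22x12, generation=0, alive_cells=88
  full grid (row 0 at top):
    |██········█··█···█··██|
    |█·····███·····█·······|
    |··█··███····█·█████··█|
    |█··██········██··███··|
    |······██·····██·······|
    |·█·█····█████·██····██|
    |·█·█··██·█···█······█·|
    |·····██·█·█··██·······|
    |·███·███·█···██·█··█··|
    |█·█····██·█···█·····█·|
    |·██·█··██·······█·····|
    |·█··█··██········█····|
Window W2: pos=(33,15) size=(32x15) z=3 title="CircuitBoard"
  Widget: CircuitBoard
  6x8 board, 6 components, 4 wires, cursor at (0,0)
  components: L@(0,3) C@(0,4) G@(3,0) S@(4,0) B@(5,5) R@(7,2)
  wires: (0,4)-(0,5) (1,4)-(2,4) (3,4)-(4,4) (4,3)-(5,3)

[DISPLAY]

       ┃                           
───────┨                           
       ┃                           
·█··██ ┃                           
······ ┃                           
███··█ ┃                           
·███·· ┃                           
······ ┃                           
····██ ┃                           
····█· ┃                           
······ ┃                           
█··█·· ┃                           
····█· ┃                           
█····· ┃                           
·█·┏━━━━━━━━━━━━━━━━━━━━━━━━━━━━━━┓
   ┃ CircuitBoard                 ┃
━━━┠──────────────────────────────┨
Che┃   0 1 2 3 4 5                ┃
───┃0  [.]          L   C ─ ·     ┃
[-]┃                              ┃
  [┃1                   ·         ┃
  [┃                    │         ┃


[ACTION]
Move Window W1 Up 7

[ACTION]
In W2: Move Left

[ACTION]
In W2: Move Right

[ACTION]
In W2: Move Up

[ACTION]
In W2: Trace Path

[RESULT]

       ┃                           
───────┨                           
       ┃                           
·█··██ ┃                           
······ ┃                           
███··█ ┃                           
·███·· ┃                           
······ ┃                           
····██ ┃                           
····█· ┃                           
······ ┃                           
█··█·· ┃                           
····█· ┃                           
█····· ┃                           
·█·┏━━━━━━━━━━━━━━━━━━━━━━━━━━━━━━┓
   ┃ CircuitBoard                 ┃
━━━┠──────────────────────────────┨
Che┃   0 1 2 3 4 5                ┃
───┃0      [.]      L   C ─ ·     ┃
[-]┃                              ┃
  [┃1                   ·         ┃
  [┃                    │         ┃
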